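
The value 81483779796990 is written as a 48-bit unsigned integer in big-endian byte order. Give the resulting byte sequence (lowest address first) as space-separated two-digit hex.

4A 1B EB BF EF FE

81483779796990 in hexadecimal, padded to 48 bits, is 0x4A1BEBBFEFFE.
Split into bytes (most-significant first): 4A 1B EB BF EF FE.
Big-endian: lowest address holds the most-significant byte.
So the memory order matches the most-significant-first order: 4A 1B EB BF EF FE.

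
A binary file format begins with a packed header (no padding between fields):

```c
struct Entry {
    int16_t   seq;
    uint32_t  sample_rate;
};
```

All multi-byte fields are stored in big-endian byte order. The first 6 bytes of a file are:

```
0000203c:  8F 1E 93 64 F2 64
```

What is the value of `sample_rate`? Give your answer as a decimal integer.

2472866404

`sample_rate` follows `seq` (2 bytes), so it starts at byte offset 2 and occupies 4 bytes.
Bytes at offsets 2..5: 93 64 F2 64.
Big-endian stores the most-significant byte at the lowest address.
The bytes are already most-significant first: 0x9364F264.
0x9364F264 = 2472866404.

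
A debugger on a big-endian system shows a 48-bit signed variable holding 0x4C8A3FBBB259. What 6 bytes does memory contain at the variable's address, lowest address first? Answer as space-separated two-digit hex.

4C 8A 3F BB B2 59

Split into bytes (most-significant first): 4C 8A 3F BB B2 59.
In big-endian order the high byte comes first in memory.
So the memory order matches the most-significant-first order: 4C 8A 3F BB B2 59.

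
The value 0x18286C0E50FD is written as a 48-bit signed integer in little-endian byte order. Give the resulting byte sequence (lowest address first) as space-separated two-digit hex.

FD 50 0E 6C 28 18

Split into bytes (most-significant first): 18 28 6C 0E 50 FD.
Little-endian: lowest address holds the least-significant byte.
So at ascending addresses the bytes are FD 50 0E 6C 28 18.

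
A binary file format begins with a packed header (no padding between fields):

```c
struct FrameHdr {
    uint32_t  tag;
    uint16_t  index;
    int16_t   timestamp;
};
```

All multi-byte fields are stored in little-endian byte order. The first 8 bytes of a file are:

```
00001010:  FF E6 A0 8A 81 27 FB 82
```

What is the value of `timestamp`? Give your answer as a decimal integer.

-32005

`timestamp` follows `tag` (4 B), `index` (2 B), so it starts at offset 4 + 2 = 6 and occupies 2 bytes.
Bytes at offsets 6..7: FB 82.
Little-endian: lowest address holds the least-significant byte.
Reassemble most-significant byte first: 82 FB → 0x82FB.
Top bit is set, so as a signed 16-bit value this is 0x82FB − 2^16 = -32005.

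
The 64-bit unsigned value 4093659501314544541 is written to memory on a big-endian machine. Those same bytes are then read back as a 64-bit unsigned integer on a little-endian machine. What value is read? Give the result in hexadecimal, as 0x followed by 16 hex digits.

4093659501314544541 in 64-bit hexadecimal is 0x38CF99A09741939D.
Stored big-endian, the bytes at ascending addresses are 38 CF 99 A0 97 41 93 9D.
Read back as little-endian, the first byte is least significant, giving 0x9D934197A099CF38.

0x9D934197A099CF38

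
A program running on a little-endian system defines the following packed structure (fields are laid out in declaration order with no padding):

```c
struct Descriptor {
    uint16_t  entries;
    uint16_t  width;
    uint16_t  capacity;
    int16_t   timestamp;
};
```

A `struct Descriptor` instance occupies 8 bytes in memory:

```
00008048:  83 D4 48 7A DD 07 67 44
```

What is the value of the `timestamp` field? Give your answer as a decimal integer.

17511

`timestamp` follows `entries` (2 B), `width` (2 B), `capacity` (2 B), so it starts at offset 2 + 2 + 2 = 6 and occupies 2 bytes.
Bytes at offsets 6..7: 67 44.
In little-endian order the low byte comes first in memory.
Reassemble most-significant byte first: 44 67 → 0x4467.
0x4467 = 17511.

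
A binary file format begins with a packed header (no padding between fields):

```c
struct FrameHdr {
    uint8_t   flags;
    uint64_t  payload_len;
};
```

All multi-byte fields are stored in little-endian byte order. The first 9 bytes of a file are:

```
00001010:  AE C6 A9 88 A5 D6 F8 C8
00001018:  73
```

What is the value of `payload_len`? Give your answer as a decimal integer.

`payload_len` follows `flags` (1 byte), so it starts at byte offset 1 and occupies 8 bytes.
Bytes at offsets 1..8: C6 A9 88 A5 D6 F8 C8 73.
Little-endian: lowest address holds the least-significant byte.
Reassemble most-significant byte first: 73 C8 F8 D6 A5 88 A9 C6 → 0x73C8F8D6A588A9C6.
0x73C8F8D6A588A9C6 = 8343191910487730630.

8343191910487730630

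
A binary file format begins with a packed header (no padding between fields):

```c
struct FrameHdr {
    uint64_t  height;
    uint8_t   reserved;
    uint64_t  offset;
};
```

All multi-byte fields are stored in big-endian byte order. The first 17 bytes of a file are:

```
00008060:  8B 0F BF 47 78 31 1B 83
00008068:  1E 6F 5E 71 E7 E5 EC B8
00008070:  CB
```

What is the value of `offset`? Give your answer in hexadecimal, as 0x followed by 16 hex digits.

`offset` follows `height` (8 B), `reserved` (1 B), so it starts at offset 8 + 1 = 9 and occupies 8 bytes.
Bytes at offsets 9..16: 6F 5E 71 E7 E5 EC B8 CB.
Big-endian: lowest address holds the most-significant byte.
The bytes are already most-significant first: 0x6F5E71E7E5ECB8CB.

0x6F5E71E7E5ECB8CB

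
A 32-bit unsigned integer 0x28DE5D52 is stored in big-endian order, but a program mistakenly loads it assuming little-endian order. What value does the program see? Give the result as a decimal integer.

1381883432

Stored big-endian, the bytes at ascending addresses are 28 DE 5D 52.
Read back as little-endian, the first byte is least significant, giving 0x525DDE28.
0x525DDE28 = 1381883432.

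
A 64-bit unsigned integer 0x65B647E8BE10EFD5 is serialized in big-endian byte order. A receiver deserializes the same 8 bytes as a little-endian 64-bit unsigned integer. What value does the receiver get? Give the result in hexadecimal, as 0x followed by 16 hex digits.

0xD5EF10BEE847B665

Stored big-endian, the bytes at ascending addresses are 65 B6 47 E8 BE 10 EF D5.
Read back as little-endian, the first byte is least significant, giving 0xD5EF10BEE847B665.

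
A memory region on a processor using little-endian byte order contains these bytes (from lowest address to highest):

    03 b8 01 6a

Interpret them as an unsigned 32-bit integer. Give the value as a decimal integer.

In little-endian order the low byte comes first in memory.
Reassemble most-significant byte first: 6A 01 B8 03 → 0x6A01B803.
0x6A01B803 = 1778497539.

1778497539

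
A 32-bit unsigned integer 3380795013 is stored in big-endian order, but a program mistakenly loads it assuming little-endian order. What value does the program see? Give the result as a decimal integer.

3380795013 in 32-bit hexadecimal is 0xC982D685.
Stored big-endian, the bytes at ascending addresses are C9 82 D6 85.
Read back as little-endian, the first byte is least significant, giving 0x85D682C9.
0x85D682C9 = 2245427913.

2245427913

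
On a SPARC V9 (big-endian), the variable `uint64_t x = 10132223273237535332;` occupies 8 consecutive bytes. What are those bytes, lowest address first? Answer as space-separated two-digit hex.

10132223273237535332 in hexadecimal, padded to 64 bits, is 0x8C9CE3625A44DA64.
Split into bytes (most-significant first): 8C 9C E3 62 5A 44 DA 64.
In big-endian order the high byte comes first in memory.
So the memory order matches the most-significant-first order: 8C 9C E3 62 5A 44 DA 64.

8C 9C E3 62 5A 44 DA 64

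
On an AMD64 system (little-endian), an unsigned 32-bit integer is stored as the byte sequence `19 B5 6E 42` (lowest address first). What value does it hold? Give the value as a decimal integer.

1114551577

In little-endian order the low byte comes first in memory.
Reassemble most-significant byte first: 42 6E B5 19 → 0x426EB519.
0x426EB519 = 1114551577.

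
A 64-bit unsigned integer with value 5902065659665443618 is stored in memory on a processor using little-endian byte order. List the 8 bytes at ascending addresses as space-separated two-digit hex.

5902065659665443618 in hexadecimal, padded to 64 bits, is 0x51E859726D63EB22.
Split into bytes (most-significant first): 51 E8 59 72 6D 63 EB 22.
Little-endian stores the least-significant byte at the lowest address.
So at ascending addresses the bytes are 22 EB 63 6D 72 59 E8 51.

22 EB 63 6D 72 59 E8 51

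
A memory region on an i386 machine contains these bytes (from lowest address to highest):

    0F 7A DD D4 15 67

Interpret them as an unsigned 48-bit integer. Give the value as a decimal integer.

Little-endian: lowest address holds the least-significant byte.
Reassemble most-significant byte first: 67 15 D4 DD 7A 0F → 0x6715D4DD7A0F.
0x6715D4DD7A0F = 113343463258639.

113343463258639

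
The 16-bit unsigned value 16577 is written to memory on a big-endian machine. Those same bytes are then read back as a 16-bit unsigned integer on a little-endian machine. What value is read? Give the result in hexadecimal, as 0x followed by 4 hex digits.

16577 in 16-bit hexadecimal is 0x40C1.
Stored big-endian, the bytes at ascending addresses are 40 C1.
Read back as little-endian, the first byte is least significant, giving 0xC140.

0xC140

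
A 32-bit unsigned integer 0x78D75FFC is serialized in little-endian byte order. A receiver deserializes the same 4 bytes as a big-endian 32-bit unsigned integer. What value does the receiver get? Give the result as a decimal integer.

4234139512

Stored little-endian, the bytes at ascending addresses are FC 5F D7 78.
Read back as big-endian, the last byte is least significant, giving 0xFC5FD778.
0xFC5FD778 = 4234139512.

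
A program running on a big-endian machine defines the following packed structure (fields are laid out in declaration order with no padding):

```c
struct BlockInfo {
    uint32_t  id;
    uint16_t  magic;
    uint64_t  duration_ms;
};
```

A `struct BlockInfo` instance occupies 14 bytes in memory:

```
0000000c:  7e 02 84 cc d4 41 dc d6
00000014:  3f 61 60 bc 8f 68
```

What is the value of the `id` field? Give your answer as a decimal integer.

`id` is the first field, at byte offset 0, occupying 4 bytes.
Bytes at offsets 0..3: 7E 02 84 CC.
Big-endian: lowest address holds the most-significant byte.
The bytes are already most-significant first: 0x7E0284CC.
0x7E0284CC = 2114094284.

2114094284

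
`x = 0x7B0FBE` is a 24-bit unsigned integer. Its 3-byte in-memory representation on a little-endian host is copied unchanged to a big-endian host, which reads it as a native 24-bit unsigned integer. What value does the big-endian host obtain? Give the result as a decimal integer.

Stored little-endian, the bytes at ascending addresses are BE 0F 7B.
Read back as big-endian, the last byte is least significant, giving 0xBE0F7B.
0xBE0F7B = 12455803.

12455803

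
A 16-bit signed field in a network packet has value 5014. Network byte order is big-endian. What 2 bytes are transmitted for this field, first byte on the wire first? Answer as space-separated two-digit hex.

5014 in hexadecimal, padded to 16 bits, is 0x1396.
Split into bytes (most-significant first): 13 96.
Big-endian: lowest address holds the most-significant byte.
So the memory order matches the most-significant-first order: 13 96.

13 96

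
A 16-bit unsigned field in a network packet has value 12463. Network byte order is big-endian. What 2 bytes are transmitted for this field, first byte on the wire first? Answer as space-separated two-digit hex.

12463 in hexadecimal, padded to 16 bits, is 0x30AF.
Split into bytes (most-significant first): 30 AF.
Big-endian stores the most-significant byte at the lowest address.
So the memory order matches the most-significant-first order: 30 AF.

30 AF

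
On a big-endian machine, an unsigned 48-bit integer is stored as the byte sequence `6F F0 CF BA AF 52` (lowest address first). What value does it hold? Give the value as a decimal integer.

123080067952466

Big-endian: lowest address holds the most-significant byte.
The bytes are already most-significant first: 0x6FF0CFBAAF52.
0x6FF0CFBAAF52 = 123080067952466.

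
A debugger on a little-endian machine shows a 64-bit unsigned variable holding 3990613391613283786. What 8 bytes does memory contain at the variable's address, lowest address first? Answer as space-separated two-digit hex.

CA CD 06 8B BC 81 61 37

3990613391613283786 in hexadecimal, padded to 64 bits, is 0x376181BC8B06CDCA.
Split into bytes (most-significant first): 37 61 81 BC 8B 06 CD CA.
Little-endian stores the least-significant byte at the lowest address.
So at ascending addresses the bytes are CA CD 06 8B BC 81 61 37.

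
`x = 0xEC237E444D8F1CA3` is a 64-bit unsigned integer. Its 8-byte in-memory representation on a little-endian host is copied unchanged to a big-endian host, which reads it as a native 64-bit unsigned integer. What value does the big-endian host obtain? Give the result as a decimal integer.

11753426689554523116

Stored little-endian, the bytes at ascending addresses are A3 1C 8F 4D 44 7E 23 EC.
Read back as big-endian, the last byte is least significant, giving 0xA31C8F4D447E23EC.
0xA31C8F4D447E23EC = 11753426689554523116.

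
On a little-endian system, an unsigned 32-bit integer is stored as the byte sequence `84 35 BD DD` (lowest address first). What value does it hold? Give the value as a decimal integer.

In little-endian order the low byte comes first in memory.
Reassemble most-significant byte first: DD BD 35 84 → 0xDDBD3584.
0xDDBD3584 = 3720164740.

3720164740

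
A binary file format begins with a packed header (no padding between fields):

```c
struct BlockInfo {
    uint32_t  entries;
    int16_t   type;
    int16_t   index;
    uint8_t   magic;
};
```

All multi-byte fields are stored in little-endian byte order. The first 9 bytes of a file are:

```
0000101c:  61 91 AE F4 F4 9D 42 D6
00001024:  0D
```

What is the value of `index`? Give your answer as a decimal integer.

`index` follows `entries` (4 B), `type` (2 B), so it starts at offset 4 + 2 = 6 and occupies 2 bytes.
Bytes at offsets 6..7: 42 D6.
In little-endian order the low byte comes first in memory.
Reassemble most-significant byte first: D6 42 → 0xD642.
Top bit is set, so as a signed 16-bit value this is 0xD642 − 2^16 = -10686.

-10686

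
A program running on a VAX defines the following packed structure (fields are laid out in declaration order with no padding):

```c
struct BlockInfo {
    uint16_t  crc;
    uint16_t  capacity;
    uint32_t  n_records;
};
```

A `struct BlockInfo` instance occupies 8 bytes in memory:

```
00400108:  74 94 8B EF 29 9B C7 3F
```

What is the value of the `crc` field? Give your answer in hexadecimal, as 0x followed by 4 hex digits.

0x9474

`crc` is the first field, at byte offset 0, occupying 2 bytes.
Bytes at offsets 0..1: 74 94.
Little-endian stores the least-significant byte at the lowest address.
Reassemble most-significant byte first: 94 74 → 0x9474.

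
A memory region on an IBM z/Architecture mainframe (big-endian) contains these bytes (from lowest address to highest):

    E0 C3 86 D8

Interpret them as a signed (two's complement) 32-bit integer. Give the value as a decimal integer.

-524056872

Big-endian stores the most-significant byte at the lowest address.
The bytes are already most-significant first: 0xE0C386D8.
Top bit is set, so as a signed 32-bit value this is 0xE0C386D8 − 2^32 = -524056872.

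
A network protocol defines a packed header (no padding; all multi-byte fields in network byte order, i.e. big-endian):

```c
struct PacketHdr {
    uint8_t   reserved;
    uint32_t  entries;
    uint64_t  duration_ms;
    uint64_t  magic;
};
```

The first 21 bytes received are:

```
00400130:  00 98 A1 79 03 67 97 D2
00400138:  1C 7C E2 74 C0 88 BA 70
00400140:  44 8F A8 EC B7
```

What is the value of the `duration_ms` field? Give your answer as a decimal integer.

`duration_ms` follows `reserved` (1 B), `entries` (4 B), so it starts at offset 1 + 4 = 5 and occupies 8 bytes.
Bytes at offsets 5..12: 67 97 D2 1C 7C E2 74 C0.
Big-endian stores the most-significant byte at the lowest address.
The bytes are already most-significant first: 0x6797D21C7CE274C0.
0x6797D21C7CE274C0 = 7464665927186019520.

7464665927186019520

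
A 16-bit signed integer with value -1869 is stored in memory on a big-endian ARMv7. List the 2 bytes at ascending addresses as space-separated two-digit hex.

Two's complement of -1869 in 16 bits: 1869 = 0x074D; invert → 0xF8B2; add 1 → 0xF8B3.
Split into bytes (most-significant first): F8 B3.
Big-endian: lowest address holds the most-significant byte.
So the memory order matches the most-significant-first order: F8 B3.

F8 B3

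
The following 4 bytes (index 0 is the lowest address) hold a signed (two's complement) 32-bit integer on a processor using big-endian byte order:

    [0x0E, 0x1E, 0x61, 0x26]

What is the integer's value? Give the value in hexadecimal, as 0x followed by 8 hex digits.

0x0E1E6126

Big-endian stores the most-significant byte at the lowest address.
The bytes are already most-significant first: 0x0E1E6126.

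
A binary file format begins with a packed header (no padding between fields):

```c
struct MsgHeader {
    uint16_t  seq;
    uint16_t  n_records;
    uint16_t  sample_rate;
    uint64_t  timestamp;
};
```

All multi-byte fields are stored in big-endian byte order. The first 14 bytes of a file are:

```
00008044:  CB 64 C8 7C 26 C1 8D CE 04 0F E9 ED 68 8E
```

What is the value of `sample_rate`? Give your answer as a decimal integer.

`sample_rate` follows `seq` (2 B), `n_records` (2 B), so it starts at offset 2 + 2 = 4 and occupies 2 bytes.
Bytes at offsets 4..5: 26 C1.
Big-endian stores the most-significant byte at the lowest address.
The bytes are already most-significant first: 0x26C1.
0x26C1 = 9921.

9921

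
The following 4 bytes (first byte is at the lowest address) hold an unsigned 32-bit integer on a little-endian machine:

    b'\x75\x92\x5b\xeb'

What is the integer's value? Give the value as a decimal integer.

In little-endian order the low byte comes first in memory.
Reassemble most-significant byte first: EB 5B 92 75 → 0xEB5B9275.
0xEB5B9275 = 3948647029.

3948647029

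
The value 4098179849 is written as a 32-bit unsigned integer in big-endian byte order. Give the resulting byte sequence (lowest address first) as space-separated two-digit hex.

4098179849 in hexadecimal, padded to 32 bits, is 0xF4454309.
Split into bytes (most-significant first): F4 45 43 09.
In big-endian order the high byte comes first in memory.
So the memory order matches the most-significant-first order: F4 45 43 09.

F4 45 43 09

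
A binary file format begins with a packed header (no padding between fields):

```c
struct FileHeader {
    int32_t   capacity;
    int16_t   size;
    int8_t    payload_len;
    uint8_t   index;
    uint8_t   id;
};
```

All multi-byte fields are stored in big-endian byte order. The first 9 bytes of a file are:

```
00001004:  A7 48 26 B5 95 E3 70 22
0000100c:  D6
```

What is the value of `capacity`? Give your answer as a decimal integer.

`capacity` is the first field, at byte offset 0, occupying 4 bytes.
Bytes at offsets 0..3: A7 48 26 B5.
Big-endian: lowest address holds the most-significant byte.
The bytes are already most-significant first: 0xA74826B5.
Top bit is set, so as a signed 32-bit value this is 0xA74826B5 − 2^32 = -1488443723.

-1488443723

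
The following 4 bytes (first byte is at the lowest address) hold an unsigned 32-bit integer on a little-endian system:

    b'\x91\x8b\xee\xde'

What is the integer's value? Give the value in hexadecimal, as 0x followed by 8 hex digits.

0xDEEE8B91

Little-endian: lowest address holds the least-significant byte.
Reassemble most-significant byte first: DE EE 8B 91 → 0xDEEE8B91.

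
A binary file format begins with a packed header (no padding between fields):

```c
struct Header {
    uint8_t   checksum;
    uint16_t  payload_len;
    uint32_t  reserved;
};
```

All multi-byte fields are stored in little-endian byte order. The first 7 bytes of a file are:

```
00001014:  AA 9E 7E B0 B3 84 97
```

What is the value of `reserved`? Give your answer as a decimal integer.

`reserved` follows `checksum` (1 B), `payload_len` (2 B), so it starts at offset 1 + 2 = 3 and occupies 4 bytes.
Bytes at offsets 3..6: B0 B3 84 97.
Little-endian stores the least-significant byte at the lowest address.
Reassemble most-significant byte first: 97 84 B3 B0 → 0x9784B3B0.
0x9784B3B0 = 2542056368.

2542056368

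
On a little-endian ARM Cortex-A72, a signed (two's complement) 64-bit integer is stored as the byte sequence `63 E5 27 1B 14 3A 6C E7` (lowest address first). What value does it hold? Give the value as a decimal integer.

-1770976695434091165

In little-endian order the low byte comes first in memory.
Reassemble most-significant byte first: E7 6C 3A 14 1B 27 E5 63 → 0xE76C3A141B27E563.
Top bit is set, so as a signed 64-bit value this is 0xE76C3A141B27E563 − 2^64 = -1770976695434091165.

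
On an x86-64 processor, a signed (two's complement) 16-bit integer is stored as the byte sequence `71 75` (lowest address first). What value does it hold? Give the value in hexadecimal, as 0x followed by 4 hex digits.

In little-endian order the low byte comes first in memory.
Reassemble most-significant byte first: 75 71 → 0x7571.

0x7571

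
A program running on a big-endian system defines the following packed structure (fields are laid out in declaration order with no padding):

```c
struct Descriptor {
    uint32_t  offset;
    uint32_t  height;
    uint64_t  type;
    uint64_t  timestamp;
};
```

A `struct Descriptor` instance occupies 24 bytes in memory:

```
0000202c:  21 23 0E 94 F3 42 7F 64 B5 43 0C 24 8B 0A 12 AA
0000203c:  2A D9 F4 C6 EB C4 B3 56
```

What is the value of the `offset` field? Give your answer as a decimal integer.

555945620

`offset` is the first field, at byte offset 0, occupying 4 bytes.
Bytes at offsets 0..3: 21 23 0E 94.
In big-endian order the high byte comes first in memory.
The bytes are already most-significant first: 0x21230E94.
0x21230E94 = 555945620.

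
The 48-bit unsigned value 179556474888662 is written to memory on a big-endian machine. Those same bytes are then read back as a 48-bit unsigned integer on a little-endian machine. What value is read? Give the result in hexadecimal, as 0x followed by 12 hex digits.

179556474888662 in 48-bit hexadecimal is 0xA34E3FE721D6.
Stored big-endian, the bytes at ascending addresses are A3 4E 3F E7 21 D6.
Read back as little-endian, the first byte is least significant, giving 0xD621E73F4EA3.

0xD621E73F4EA3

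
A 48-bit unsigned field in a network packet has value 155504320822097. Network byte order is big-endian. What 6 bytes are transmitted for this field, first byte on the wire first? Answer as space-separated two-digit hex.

8D 6E 2B CD BB 51

155504320822097 in hexadecimal, padded to 48 bits, is 0x8D6E2BCDBB51.
Split into bytes (most-significant first): 8D 6E 2B CD BB 51.
Big-endian stores the most-significant byte at the lowest address.
So the memory order matches the most-significant-first order: 8D 6E 2B CD BB 51.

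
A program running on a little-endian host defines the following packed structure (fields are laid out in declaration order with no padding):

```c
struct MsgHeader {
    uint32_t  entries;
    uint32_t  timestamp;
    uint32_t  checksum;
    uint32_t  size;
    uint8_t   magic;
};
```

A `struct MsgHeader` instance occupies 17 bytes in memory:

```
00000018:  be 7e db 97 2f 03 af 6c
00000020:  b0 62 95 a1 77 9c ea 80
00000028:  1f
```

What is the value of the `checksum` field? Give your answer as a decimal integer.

`checksum` follows `entries` (4 B), `timestamp` (4 B), so it starts at offset 4 + 4 = 8 and occupies 4 bytes.
Bytes at offsets 8..11: B0 62 95 A1.
In little-endian order the low byte comes first in memory.
Reassemble most-significant byte first: A1 95 62 B0 → 0xA19562B0.
0xA19562B0 = 2710921904.

2710921904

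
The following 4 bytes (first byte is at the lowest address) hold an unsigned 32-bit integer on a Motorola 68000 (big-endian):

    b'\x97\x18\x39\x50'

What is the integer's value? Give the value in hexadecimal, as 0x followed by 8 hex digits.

0x97183950

Big-endian stores the most-significant byte at the lowest address.
The bytes are already most-significant first: 0x97183950.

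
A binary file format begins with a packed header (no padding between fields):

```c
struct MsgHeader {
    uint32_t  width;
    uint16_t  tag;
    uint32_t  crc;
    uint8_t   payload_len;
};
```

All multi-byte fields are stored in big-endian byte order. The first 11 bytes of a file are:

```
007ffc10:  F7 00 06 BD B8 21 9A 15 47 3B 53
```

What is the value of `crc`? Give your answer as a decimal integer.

2585085755

`crc` follows `width` (4 B), `tag` (2 B), so it starts at offset 4 + 2 = 6 and occupies 4 bytes.
Bytes at offsets 6..9: 9A 15 47 3B.
In big-endian order the high byte comes first in memory.
The bytes are already most-significant first: 0x9A15473B.
0x9A15473B = 2585085755.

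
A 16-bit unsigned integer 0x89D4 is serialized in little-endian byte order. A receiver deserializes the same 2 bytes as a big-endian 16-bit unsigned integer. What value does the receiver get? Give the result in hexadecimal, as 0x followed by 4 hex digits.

0xD489

Stored little-endian, the bytes at ascending addresses are D4 89.
Read back as big-endian, the last byte is least significant, giving 0xD489.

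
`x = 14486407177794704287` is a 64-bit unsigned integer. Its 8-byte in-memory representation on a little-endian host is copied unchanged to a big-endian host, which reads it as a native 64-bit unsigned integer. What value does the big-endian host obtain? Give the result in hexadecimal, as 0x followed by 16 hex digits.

0x9F531F70930E0AC9

14486407177794704287 in 64-bit hexadecimal is 0xC90A0E93701F539F.
Stored little-endian, the bytes at ascending addresses are 9F 53 1F 70 93 0E 0A C9.
Read back as big-endian, the last byte is least significant, giving 0x9F531F70930E0AC9.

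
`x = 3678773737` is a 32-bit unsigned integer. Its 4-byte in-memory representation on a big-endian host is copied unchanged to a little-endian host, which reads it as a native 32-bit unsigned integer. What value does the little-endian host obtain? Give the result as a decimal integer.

3919660507

3678773737 in 32-bit hexadecimal is 0xDB45A1E9.
Stored big-endian, the bytes at ascending addresses are DB 45 A1 E9.
Read back as little-endian, the first byte is least significant, giving 0xE9A145DB.
0xE9A145DB = 3919660507.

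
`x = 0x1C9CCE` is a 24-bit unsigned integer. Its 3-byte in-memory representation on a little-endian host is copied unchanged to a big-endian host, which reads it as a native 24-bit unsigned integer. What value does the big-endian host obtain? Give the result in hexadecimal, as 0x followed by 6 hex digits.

Stored little-endian, the bytes at ascending addresses are CE 9C 1C.
Read back as big-endian, the last byte is least significant, giving 0xCE9C1C.

0xCE9C1C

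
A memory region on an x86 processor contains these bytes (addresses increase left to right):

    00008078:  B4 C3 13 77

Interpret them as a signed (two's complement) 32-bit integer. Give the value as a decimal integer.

1997783988

Little-endian: lowest address holds the least-significant byte.
Reassemble most-significant byte first: 77 13 C3 B4 → 0x7713C3B4.
0x7713C3B4 = 1997783988.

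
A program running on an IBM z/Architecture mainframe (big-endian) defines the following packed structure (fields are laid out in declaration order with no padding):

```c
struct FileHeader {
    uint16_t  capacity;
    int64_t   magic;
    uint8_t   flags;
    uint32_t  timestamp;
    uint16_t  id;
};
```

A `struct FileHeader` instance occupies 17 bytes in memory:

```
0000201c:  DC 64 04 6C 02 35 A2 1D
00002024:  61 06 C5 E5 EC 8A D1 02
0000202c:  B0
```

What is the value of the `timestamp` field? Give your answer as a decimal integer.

3857484497

`timestamp` follows `capacity` (2 B), `magic` (8 B), `flags` (1 B), so it starts at offset 2 + 8 + 1 = 11 and occupies 4 bytes.
Bytes at offsets 11..14: E5 EC 8A D1.
In big-endian order the high byte comes first in memory.
The bytes are already most-significant first: 0xE5EC8AD1.
0xE5EC8AD1 = 3857484497.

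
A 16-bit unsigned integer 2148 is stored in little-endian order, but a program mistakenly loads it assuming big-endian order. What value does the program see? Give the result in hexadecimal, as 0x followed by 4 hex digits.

2148 in 16-bit hexadecimal is 0x0864.
Stored little-endian, the bytes at ascending addresses are 64 08.
Read back as big-endian, the last byte is least significant, giving 0x6408.

0x6408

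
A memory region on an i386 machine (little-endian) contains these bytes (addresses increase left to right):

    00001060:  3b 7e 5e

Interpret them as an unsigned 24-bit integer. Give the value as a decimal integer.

Little-endian: lowest address holds the least-significant byte.
Reassemble most-significant byte first: 5E 7E 3B → 0x5E7E3B.
0x5E7E3B = 6192699.

6192699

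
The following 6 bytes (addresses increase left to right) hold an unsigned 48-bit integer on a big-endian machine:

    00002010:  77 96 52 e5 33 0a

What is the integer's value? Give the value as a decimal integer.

In big-endian order the high byte comes first in memory.
The bytes are already most-significant first: 0x779652E5330A.
0x779652E5330A = 131487519552266.

131487519552266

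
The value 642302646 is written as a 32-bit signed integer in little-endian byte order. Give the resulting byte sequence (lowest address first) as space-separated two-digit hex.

B6 C2 48 26

642302646 in hexadecimal, padded to 32 bits, is 0x2648C2B6.
Split into bytes (most-significant first): 26 48 C2 B6.
Little-endian stores the least-significant byte at the lowest address.
So at ascending addresses the bytes are B6 C2 48 26.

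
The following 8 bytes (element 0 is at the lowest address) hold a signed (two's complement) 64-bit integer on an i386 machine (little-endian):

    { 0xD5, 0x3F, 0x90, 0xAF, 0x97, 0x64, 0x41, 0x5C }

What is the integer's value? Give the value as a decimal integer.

6647705127623868373

Little-endian: lowest address holds the least-significant byte.
Reassemble most-significant byte first: 5C 41 64 97 AF 90 3F D5 → 0x5C416497AF903FD5.
0x5C416497AF903FD5 = 6647705127623868373.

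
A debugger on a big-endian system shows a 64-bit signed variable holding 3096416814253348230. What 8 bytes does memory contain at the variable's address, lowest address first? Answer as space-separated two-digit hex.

3096416814253348230 in hexadecimal, padded to 64 bits, is 0x2AF8AEAFE21E1586.
Split into bytes (most-significant first): 2A F8 AE AF E2 1E 15 86.
Big-endian stores the most-significant byte at the lowest address.
So the memory order matches the most-significant-first order: 2A F8 AE AF E2 1E 15 86.

2A F8 AE AF E2 1E 15 86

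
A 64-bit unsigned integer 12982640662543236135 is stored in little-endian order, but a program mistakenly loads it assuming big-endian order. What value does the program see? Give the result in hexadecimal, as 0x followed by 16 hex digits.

12982640662543236135 in 64-bit hexadecimal is 0xB42B9AE5C96E7C27.
Stored little-endian, the bytes at ascending addresses are 27 7C 6E C9 E5 9A 2B B4.
Read back as big-endian, the last byte is least significant, giving 0x277C6EC9E59A2BB4.

0x277C6EC9E59A2BB4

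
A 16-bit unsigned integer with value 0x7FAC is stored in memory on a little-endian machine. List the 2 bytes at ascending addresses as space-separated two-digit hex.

Split into bytes (most-significant first): 7F AC.
In little-endian order the low byte comes first in memory.
So at ascending addresses the bytes are AC 7F.

AC 7F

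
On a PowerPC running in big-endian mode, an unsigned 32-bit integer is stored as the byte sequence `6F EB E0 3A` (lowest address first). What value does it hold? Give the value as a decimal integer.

1877729338

Big-endian: lowest address holds the most-significant byte.
The bytes are already most-significant first: 0x6FEBE03A.
0x6FEBE03A = 1877729338.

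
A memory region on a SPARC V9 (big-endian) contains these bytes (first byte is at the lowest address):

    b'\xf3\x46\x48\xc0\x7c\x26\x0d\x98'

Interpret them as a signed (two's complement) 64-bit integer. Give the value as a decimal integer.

-916965482569527912

In big-endian order the high byte comes first in memory.
The bytes are already most-significant first: 0xF34648C07C260D98.
Top bit is set, so as a signed 64-bit value this is 0xF34648C07C260D98 − 2^64 = -916965482569527912.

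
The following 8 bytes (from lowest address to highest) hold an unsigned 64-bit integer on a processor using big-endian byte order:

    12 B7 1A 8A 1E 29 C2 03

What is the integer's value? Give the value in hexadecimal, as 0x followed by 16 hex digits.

0x12B71A8A1E29C203

Big-endian stores the most-significant byte at the lowest address.
The bytes are already most-significant first: 0x12B71A8A1E29C203.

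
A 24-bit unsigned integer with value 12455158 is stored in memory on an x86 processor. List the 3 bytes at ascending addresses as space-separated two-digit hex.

F6 0C BE

12455158 in hexadecimal, padded to 24 bits, is 0xBE0CF6.
Split into bytes (most-significant first): BE 0C F6.
Little-endian stores the least-significant byte at the lowest address.
So at ascending addresses the bytes are F6 0C BE.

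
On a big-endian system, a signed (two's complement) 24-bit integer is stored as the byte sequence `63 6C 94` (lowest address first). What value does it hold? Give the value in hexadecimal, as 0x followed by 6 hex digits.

0x636C94

Big-endian stores the most-significant byte at the lowest address.
The bytes are already most-significant first: 0x636C94.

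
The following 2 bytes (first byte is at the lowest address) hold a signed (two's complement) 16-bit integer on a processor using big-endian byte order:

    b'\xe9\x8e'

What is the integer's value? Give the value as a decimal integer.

-5746

In big-endian order the high byte comes first in memory.
The bytes are already most-significant first: 0xE98E.
Top bit is set, so as a signed 16-bit value this is 0xE98E − 2^16 = -5746.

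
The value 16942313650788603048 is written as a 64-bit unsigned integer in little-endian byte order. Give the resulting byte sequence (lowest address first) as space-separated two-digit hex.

A8 94 81 4C 80 30 1F EB

16942313650788603048 in hexadecimal, padded to 64 bits, is 0xEB1F30804C8194A8.
Split into bytes (most-significant first): EB 1F 30 80 4C 81 94 A8.
Little-endian: lowest address holds the least-significant byte.
So at ascending addresses the bytes are A8 94 81 4C 80 30 1F EB.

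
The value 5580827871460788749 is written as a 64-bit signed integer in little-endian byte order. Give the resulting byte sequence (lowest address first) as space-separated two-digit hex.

0D 0A 05 6F 61 15 73 4D

5580827871460788749 in hexadecimal, padded to 64 bits, is 0x4D7315616F050A0D.
Split into bytes (most-significant first): 4D 73 15 61 6F 05 0A 0D.
Little-endian stores the least-significant byte at the lowest address.
So at ascending addresses the bytes are 0D 0A 05 6F 61 15 73 4D.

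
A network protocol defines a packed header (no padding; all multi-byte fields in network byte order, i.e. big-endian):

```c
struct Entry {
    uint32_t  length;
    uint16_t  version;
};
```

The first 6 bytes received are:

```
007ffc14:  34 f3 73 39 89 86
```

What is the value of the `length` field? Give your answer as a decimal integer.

888369977

`length` is the first field, at byte offset 0, occupying 4 bytes.
Bytes at offsets 0..3: 34 F3 73 39.
In big-endian order the high byte comes first in memory.
The bytes are already most-significant first: 0x34F37339.
0x34F37339 = 888369977.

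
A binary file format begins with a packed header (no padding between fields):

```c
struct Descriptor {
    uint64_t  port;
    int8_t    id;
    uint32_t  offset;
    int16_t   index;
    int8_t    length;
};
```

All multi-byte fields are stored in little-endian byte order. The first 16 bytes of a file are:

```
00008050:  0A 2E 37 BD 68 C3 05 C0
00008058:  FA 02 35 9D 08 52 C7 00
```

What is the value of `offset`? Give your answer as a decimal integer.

144520450

`offset` follows `port` (8 B), `id` (1 B), so it starts at offset 8 + 1 = 9 and occupies 4 bytes.
Bytes at offsets 9..12: 02 35 9D 08.
In little-endian order the low byte comes first in memory.
Reassemble most-significant byte first: 08 9D 35 02 → 0x089D3502.
0x089D3502 = 144520450.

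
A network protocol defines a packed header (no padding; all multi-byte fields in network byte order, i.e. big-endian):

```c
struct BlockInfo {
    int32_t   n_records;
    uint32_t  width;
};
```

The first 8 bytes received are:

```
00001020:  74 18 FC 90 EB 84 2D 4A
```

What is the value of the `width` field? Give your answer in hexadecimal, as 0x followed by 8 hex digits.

`width` follows `n_records` (4 bytes), so it starts at byte offset 4 and occupies 4 bytes.
Bytes at offsets 4..7: EB 84 2D 4A.
Big-endian: lowest address holds the most-significant byte.
The bytes are already most-significant first: 0xEB842D4A.

0xEB842D4A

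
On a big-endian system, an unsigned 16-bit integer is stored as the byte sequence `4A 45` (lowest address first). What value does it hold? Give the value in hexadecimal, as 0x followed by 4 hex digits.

In big-endian order the high byte comes first in memory.
The bytes are already most-significant first: 0x4A45.

0x4A45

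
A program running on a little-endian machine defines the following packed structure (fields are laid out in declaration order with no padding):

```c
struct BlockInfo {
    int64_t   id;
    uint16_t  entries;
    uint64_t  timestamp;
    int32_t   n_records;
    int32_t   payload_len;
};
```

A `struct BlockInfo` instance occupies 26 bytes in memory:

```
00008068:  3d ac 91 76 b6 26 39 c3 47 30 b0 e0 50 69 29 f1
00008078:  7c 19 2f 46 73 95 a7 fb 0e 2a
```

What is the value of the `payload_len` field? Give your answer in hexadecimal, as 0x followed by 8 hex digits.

0x2A0EFBA7

`payload_len` follows `id` (8 B), `entries` (2 B), `timestamp` (8 B), `n_records` (4 B), so it starts at offset 8 + 2 + 8 + 4 = 22 and occupies 4 bytes.
Bytes at offsets 22..25: A7 FB 0E 2A.
In little-endian order the low byte comes first in memory.
Reassemble most-significant byte first: 2A 0E FB A7 → 0x2A0EFBA7.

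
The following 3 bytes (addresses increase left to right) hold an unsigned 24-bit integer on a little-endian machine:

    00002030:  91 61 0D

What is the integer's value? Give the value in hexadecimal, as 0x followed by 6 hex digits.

0x0D6191

Little-endian stores the least-significant byte at the lowest address.
Reassemble most-significant byte first: 0D 61 91 → 0x0D6191.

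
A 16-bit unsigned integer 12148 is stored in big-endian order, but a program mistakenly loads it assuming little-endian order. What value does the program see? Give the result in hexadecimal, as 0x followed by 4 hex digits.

0x742F

12148 in 16-bit hexadecimal is 0x2F74.
Stored big-endian, the bytes at ascending addresses are 2F 74.
Read back as little-endian, the first byte is least significant, giving 0x742F.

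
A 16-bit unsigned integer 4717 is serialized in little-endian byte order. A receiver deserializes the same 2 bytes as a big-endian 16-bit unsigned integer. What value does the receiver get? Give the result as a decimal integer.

4717 in 16-bit hexadecimal is 0x126D.
Stored little-endian, the bytes at ascending addresses are 6D 12.
Read back as big-endian, the last byte is least significant, giving 0x6D12.
0x6D12 = 27922.

27922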